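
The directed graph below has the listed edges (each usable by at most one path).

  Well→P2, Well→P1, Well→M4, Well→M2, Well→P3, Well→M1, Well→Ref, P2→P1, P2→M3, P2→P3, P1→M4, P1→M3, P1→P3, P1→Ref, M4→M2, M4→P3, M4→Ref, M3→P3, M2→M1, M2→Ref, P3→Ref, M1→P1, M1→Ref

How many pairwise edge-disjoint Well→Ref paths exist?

6

Assign every edge capacity 1; by Menger, the answer equals the max flow.
Path Well→Ref (+1); total 1.
Path Well→P1→Ref (+1); total 2.
Path Well→M4→Ref (+1); total 3.
Path Well→M2→Ref (+1); total 4.
Path Well→P3→Ref (+1); total 5.
Path Well→M1→Ref (+1); total 6.
No residual Well→Ref path; max flow = 6.
Certifying cut of size 6: {M1→Ref, M2→Ref, M4→Ref, P1→Ref, P3→Ref, Well→Ref}.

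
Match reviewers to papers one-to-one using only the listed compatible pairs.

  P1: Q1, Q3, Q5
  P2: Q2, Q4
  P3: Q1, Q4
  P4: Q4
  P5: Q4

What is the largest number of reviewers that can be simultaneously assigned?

Unit-capacity flow: source→left, listed edges, right→sink; max matching = max flow.
Augmenting path P1→Q1 (+1); matched 1.
Augmenting path P2→Q2 (+1); matched 2.
Augmenting path P3→Q4 (+1); matched 3.
Augmenting path P4→Q4→P3→Q1→P1→Q3 (+1); matched 4.
No augmenting path remains; maximum matching = 4.
König certificate: {P1, P2, P3, Q4} is a vertex cover of size 4 (every listed pair touches it), so no matching can be larger.

4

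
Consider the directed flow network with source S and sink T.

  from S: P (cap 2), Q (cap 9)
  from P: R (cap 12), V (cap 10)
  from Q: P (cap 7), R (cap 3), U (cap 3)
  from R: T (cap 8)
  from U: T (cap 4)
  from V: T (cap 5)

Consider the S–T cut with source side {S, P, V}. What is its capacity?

Edges leaving {S, P, V}: S→Q (9), P→R (12), V→T (5).
Cut capacity = 9 + 12 + 5 = 26.

26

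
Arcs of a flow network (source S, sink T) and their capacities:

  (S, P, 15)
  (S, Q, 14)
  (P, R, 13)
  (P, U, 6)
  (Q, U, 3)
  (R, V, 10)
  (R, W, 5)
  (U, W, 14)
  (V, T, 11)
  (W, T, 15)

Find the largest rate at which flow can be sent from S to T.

18

Augment S→P→R→V→T: bottleneck 10, flow now 10.
Augment S→P→R→W→T: bottleneck 3, flow now 13.
Augment S→P→U→W→T: bottleneck 2, flow now 15.
Augment S→Q→U→W→T: bottleneck 3, flow now 18.
No augmenting path remains; maximum flow = 18.
In the residual graph, reachable from S: {S, Q}.
Min-cut edges: S→P (15), Q→U (3); capacity 15 + 3 = 18.
This cut is saturated, so no flow can exceed 18.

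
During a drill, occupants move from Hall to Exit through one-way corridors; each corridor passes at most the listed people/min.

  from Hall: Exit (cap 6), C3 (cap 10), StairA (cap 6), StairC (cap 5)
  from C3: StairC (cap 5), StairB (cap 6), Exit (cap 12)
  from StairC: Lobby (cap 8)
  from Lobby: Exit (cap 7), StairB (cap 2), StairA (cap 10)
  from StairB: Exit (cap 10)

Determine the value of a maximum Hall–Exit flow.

Augment Hall→Exit: bottleneck 6, flow now 6.
Augment Hall→C3→Exit: bottleneck 10, flow now 16.
Augment Hall→StairC→Lobby→Exit: bottleneck 5, flow now 21.
No augmenting path remains; maximum flow = 21.
In the residual graph, reachable from Hall: {Hall, StairA}.
Min-cut edges: Hall→C3 (10), Hall→StairC (5), Hall→Exit (6); capacity 10 + 5 + 6 = 21.
This cut is saturated, so no flow can exceed 21.

21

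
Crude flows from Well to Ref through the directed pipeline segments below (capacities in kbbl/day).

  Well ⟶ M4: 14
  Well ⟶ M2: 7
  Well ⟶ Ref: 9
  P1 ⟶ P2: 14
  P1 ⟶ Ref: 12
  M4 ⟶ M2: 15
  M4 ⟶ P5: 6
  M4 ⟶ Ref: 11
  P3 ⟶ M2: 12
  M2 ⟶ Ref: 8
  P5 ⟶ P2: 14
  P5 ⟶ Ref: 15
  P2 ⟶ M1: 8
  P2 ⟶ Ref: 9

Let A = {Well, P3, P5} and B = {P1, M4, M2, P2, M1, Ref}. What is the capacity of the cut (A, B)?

Edges leaving {Well, P3, P5}: Well→M4 (14), Well→M2 (7), Well→Ref (9), P3→M2 (12), P5→P2 (14), P5→Ref (15).
Cut capacity = 14 + 7 + 9 + 12 + 14 + 15 = 71.

71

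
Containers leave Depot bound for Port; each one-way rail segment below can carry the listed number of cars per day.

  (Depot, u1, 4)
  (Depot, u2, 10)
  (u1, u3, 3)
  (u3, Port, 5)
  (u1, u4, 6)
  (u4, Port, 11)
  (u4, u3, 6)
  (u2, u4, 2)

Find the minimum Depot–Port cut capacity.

Augment Depot→u1→u3→Port: bottleneck 3, flow now 3.
Augment Depot→u1→u4→Port: bottleneck 1, flow now 4.
Augment Depot→u2→u4→Port: bottleneck 2, flow now 6.
No augmenting path remains; maximum flow = 6.
By max-flow min-cut, the minimum cut capacity equals the max flow.
In the residual graph, reachable from Depot: {Depot, u2}.
Min-cut edges: Depot→u1 (4), u2→u4 (2); capacity 4 + 2 = 6.

6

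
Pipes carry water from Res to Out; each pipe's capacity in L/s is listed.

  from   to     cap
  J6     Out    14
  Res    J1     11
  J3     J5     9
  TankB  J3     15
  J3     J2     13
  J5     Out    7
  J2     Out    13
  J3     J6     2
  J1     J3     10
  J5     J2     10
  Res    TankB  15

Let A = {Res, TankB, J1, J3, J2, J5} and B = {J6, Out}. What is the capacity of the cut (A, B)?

22

Edges leaving {Res, TankB, J1, J3, J2, J5}: J3→J6 (2), J2→Out (13), J5→Out (7).
Cut capacity = 2 + 13 + 7 = 22.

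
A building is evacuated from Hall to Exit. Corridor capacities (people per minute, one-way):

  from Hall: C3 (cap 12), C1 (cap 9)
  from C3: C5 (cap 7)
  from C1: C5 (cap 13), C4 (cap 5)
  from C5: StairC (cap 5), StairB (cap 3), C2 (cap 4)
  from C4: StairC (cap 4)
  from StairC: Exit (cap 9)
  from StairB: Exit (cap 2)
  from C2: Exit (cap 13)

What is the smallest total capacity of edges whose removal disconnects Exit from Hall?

Augment Hall→C3→C5→StairC→Exit: bottleneck 5, flow now 5.
Augment Hall→C3→C5→StairB→Exit: bottleneck 2, flow now 7.
Augment Hall→C1→C5→C2→Exit: bottleneck 4, flow now 11.
Augment Hall→C1→C4→StairC→Exit: bottleneck 4, flow now 15.
No augmenting path remains; maximum flow = 15.
By max-flow min-cut, the minimum cut capacity equals the max flow.
In the residual graph, reachable from Hall: {Hall, C3, C1, C5, C4, StairB}.
Min-cut edges: C5→StairC (5), C5→C2 (4), C4→StairC (4), StairB→Exit (2); capacity 5 + 4 + 4 + 2 = 15.

15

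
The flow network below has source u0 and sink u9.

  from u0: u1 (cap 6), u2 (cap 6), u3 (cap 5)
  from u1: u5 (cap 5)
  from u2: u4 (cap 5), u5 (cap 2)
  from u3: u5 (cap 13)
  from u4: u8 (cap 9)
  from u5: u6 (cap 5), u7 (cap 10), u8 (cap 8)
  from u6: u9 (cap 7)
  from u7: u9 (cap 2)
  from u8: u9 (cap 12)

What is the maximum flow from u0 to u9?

Augment u0→u1→u5→u6→u9: bottleneck 5, flow now 5.
Augment u0→u2→u4→u8→u9: bottleneck 5, flow now 10.
Augment u0→u2→u5→u7→u9: bottleneck 1, flow now 11.
Augment u0→u3→u5→u7→u9: bottleneck 1, flow now 12.
Augment u0→u3→u5→u8→u9: bottleneck 4, flow now 16.
No augmenting path remains; maximum flow = 16.
In the residual graph, reachable from u0: {u0, u1}.
Min-cut edges: u0→u2 (6), u0→u3 (5), u1→u5 (5); capacity 6 + 5 + 5 = 16.
This cut is saturated, so no flow can exceed 16.

16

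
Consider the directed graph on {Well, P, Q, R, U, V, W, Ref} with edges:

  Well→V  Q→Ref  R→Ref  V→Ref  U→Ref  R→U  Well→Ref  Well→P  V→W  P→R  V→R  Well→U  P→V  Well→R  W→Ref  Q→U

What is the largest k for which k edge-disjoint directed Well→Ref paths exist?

5

Assign every edge capacity 1; by Menger, the answer equals the max flow.
Path Well→Ref (+1); total 1.
Path Well→R→Ref (+1); total 2.
Path Well→U→Ref (+1); total 3.
Path Well→V→Ref (+1); total 4.
Path Well→P→V→W→Ref (+1); total 5.
No residual Well→Ref path; max flow = 5.
Certifying cut of size 5: {Well→P, Well→R, Well→Ref, Well→U, Well→V}.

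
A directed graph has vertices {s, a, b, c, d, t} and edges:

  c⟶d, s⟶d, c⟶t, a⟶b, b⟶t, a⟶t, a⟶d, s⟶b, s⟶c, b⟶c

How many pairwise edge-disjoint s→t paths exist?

2

Assign every edge capacity 1; by Menger, the answer equals the max flow.
Path s→b→t (+1); total 1.
Path s→c→t (+1); total 2.
No residual s→t path; max flow = 2.
Certifying cut of size 2: {s→b, s→c}.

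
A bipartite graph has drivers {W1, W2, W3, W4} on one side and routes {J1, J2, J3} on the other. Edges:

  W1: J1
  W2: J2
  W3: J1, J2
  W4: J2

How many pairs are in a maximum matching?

Unit-capacity flow: source→left, listed edges, right→sink; max matching = max flow.
Augmenting path W1→J1 (+1); matched 1.
Augmenting path W2→J2 (+1); matched 2.
No augmenting path remains; maximum matching = 2.
König certificate: {J1, J2} is a vertex cover of size 2 (every listed pair touches it), so no matching can be larger.

2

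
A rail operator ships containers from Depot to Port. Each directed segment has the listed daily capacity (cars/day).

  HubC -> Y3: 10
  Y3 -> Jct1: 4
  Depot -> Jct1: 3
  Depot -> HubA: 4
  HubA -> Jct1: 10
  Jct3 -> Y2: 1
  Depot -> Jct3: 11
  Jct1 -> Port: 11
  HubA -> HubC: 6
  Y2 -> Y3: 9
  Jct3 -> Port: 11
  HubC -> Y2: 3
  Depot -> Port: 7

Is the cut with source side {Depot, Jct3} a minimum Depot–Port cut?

No — its capacity is 26, but the minimum cut has capacity 25.

Given cut capacity: 4 + 3 + 7 + 1 + 11 = 26.
Augment Depot→Port: bottleneck 7, flow now 7.
Augment Depot→Jct3→Port: bottleneck 11, flow now 18.
Augment Depot→Jct1→Port: bottleneck 3, flow now 21.
Augment Depot→HubA→Jct1→Port: bottleneck 4, flow now 25.
No augmenting path remains; maximum flow = 25.
In the residual graph, reachable from Depot: {Depot}.
Min-cut edges: Depot→HubA (4), Depot→Jct3 (11), Depot→Jct1 (3), Depot→Port (7); capacity 4 + 11 + 3 + 7 = 25.
Cut capacity 26 exceeds the max flow 25, so it is not minimum.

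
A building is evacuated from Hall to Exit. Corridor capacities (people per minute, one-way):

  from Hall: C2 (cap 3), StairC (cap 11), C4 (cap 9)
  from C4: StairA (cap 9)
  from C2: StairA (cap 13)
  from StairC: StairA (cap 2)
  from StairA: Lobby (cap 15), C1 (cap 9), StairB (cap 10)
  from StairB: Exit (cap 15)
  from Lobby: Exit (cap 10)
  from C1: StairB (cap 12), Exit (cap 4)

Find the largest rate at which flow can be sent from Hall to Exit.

Augment Hall→C4→StairA→StairB→Exit: bottleneck 9, flow now 9.
Augment Hall→C2→StairA→StairB→Exit: bottleneck 1, flow now 10.
Augment Hall→C2→StairA→Lobby→Exit: bottleneck 2, flow now 12.
Augment Hall→StairC→StairA→Lobby→Exit: bottleneck 2, flow now 14.
No augmenting path remains; maximum flow = 14.
In the residual graph, reachable from Hall: {Hall, StairC}.
Min-cut edges: Hall→C4 (9), Hall→C2 (3), StairC→StairA (2); capacity 9 + 3 + 2 = 14.
This cut is saturated, so no flow can exceed 14.

14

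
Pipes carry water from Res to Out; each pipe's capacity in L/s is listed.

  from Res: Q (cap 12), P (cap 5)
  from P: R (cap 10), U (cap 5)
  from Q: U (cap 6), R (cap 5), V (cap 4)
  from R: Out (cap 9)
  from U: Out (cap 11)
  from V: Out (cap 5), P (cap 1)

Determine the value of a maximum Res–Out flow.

Augment Res→P→R→Out: bottleneck 5, flow now 5.
Augment Res→Q→R→Out: bottleneck 4, flow now 9.
Augment Res→Q→U→Out: bottleneck 6, flow now 15.
Augment Res→Q→V→Out: bottleneck 2, flow now 17.
No augmenting path remains; maximum flow = 17.
In the residual graph, reachable from Res: {Res}.
Min-cut edges: Res→P (5), Res→Q (12); capacity 5 + 12 = 17.
This cut is saturated, so no flow can exceed 17.

17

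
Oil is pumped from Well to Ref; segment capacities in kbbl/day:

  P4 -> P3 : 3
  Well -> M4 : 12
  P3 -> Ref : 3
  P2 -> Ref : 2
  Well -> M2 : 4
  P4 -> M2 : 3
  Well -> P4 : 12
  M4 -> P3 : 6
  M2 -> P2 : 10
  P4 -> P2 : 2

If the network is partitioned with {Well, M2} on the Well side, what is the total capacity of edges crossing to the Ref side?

34

Edges leaving {Well, M2}: Well→M4 (12), Well→P4 (12), M2→P2 (10).
Cut capacity = 12 + 12 + 10 = 34.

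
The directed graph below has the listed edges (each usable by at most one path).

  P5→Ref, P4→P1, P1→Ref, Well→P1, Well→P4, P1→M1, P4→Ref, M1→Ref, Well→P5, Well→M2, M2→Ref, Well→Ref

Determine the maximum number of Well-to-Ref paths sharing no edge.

Assign every edge capacity 1; by Menger, the answer equals the max flow.
Path Well→Ref (+1); total 1.
Path Well→P5→Ref (+1); total 2.
Path Well→P4→Ref (+1); total 3.
Path Well→M2→Ref (+1); total 4.
Path Well→P1→Ref (+1); total 5.
No residual Well→Ref path; max flow = 5.
Certifying cut of size 5: {Well→M2, Well→P1, Well→P4, Well→P5, Well→Ref}.

5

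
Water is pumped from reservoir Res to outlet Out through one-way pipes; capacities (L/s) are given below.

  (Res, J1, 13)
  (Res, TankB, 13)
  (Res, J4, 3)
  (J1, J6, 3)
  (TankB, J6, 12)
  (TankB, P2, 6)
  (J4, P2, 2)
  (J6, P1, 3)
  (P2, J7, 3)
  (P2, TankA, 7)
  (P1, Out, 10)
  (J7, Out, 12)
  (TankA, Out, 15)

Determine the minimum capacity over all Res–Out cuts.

Augment Res→J1→J6→P1→Out: bottleneck 3, flow now 3.
Augment Res→TankB→P2→J7→Out: bottleneck 3, flow now 6.
Augment Res→TankB→P2→TankA→Out: bottleneck 3, flow now 9.
Augment Res→J4→P2→TankA→Out: bottleneck 2, flow now 11.
No augmenting path remains; maximum flow = 11.
By max-flow min-cut, the minimum cut capacity equals the max flow.
In the residual graph, reachable from Res: {Res, J1, TankB, J4, J6}.
Min-cut edges: TankB→P2 (6), J4→P2 (2), J6→P1 (3); capacity 6 + 2 + 3 = 11.

11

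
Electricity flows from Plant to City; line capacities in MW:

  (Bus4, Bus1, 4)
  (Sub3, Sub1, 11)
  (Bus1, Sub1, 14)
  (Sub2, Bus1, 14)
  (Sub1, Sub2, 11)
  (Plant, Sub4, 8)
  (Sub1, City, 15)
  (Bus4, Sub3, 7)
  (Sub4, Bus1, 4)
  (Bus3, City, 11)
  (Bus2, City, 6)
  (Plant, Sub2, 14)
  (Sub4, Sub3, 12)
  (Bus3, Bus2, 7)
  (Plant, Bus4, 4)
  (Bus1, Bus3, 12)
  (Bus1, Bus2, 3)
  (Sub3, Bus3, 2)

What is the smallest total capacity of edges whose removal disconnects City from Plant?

26

Augment Plant→Bus4→Sub3→Sub1→City: bottleneck 4, flow now 4.
Augment Plant→Sub2→Bus1→Sub1→City: bottleneck 11, flow now 15.
Augment Plant→Sub2→Bus1→Bus2→City: bottleneck 3, flow now 18.
Augment Plant→Sub4→Sub3→Bus3→City: bottleneck 2, flow now 20.
Augment Plant→Sub4→Bus1→Bus3→City: bottleneck 4, flow now 24.
Augment Plant→Sub4→Sub3→Bus4→Bus1→Bus3→City: bottleneck 2, flow now 26. (uses reverse residual edge)
No augmenting path remains; maximum flow = 26.
By max-flow min-cut, the minimum cut capacity equals the max flow.
In the residual graph, reachable from Plant: {Plant}.
Min-cut edges: Plant→Bus4 (4), Plant→Sub2 (14), Plant→Sub4 (8); capacity 4 + 14 + 8 = 26.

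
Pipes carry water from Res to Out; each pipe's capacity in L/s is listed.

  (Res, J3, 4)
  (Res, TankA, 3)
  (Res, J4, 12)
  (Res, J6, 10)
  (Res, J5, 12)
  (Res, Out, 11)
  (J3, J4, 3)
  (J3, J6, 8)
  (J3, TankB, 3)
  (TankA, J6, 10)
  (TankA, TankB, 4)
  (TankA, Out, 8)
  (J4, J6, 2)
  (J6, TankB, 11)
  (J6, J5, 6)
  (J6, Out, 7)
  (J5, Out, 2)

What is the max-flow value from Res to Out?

23

Augment Res→Out: bottleneck 11, flow now 11.
Augment Res→TankA→Out: bottleneck 3, flow now 14.
Augment Res→J6→Out: bottleneck 7, flow now 21.
Augment Res→J5→Out: bottleneck 2, flow now 23.
No augmenting path remains; maximum flow = 23.
In the residual graph, reachable from Res: {Res, J3, J4, J6, TankB, J5}.
Min-cut edges: Res→TankA (3), Res→Out (11), J6→Out (7), J5→Out (2); capacity 3 + 11 + 7 + 2 = 23.
This cut is saturated, so no flow can exceed 23.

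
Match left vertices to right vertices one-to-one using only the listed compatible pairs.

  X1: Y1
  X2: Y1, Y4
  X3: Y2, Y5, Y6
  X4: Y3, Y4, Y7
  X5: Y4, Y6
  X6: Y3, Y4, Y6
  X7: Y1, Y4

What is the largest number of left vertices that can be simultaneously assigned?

Unit-capacity flow: source→left, listed edges, right→sink; max matching = max flow.
Augmenting path X1→Y1 (+1); matched 1.
Augmenting path X2→Y4 (+1); matched 2.
Augmenting path X3→Y2 (+1); matched 3.
Augmenting path X4→Y3 (+1); matched 4.
Augmenting path X5→Y6 (+1); matched 5.
Augmenting path X6→Y3→X4→Y7 (+1); matched 6.
No augmenting path remains; maximum matching = 6.
König certificate: {X3, X4, X5, X6, Y1, Y4} is a vertex cover of size 6 (every listed pair touches it), so no matching can be larger.

6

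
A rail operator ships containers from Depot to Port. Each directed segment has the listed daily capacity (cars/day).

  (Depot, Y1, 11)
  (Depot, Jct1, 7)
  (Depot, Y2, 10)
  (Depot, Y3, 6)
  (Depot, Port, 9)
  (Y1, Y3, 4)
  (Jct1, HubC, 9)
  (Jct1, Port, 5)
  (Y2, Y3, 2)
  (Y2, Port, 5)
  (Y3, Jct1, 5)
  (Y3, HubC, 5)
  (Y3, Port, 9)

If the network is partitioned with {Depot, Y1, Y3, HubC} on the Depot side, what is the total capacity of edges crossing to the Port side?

40

Edges leaving {Depot, Y1, Y3, HubC}: Depot→Jct1 (7), Depot→Y2 (10), Depot→Port (9), Y3→Jct1 (5), Y3→Port (9).
Cut capacity = 7 + 10 + 9 + 5 + 9 = 40.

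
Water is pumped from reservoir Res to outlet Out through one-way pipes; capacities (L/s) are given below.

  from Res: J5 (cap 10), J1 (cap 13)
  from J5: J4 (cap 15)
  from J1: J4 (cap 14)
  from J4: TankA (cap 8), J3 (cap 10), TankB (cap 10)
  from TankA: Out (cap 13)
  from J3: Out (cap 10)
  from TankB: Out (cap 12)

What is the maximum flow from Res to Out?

Augment Res→J5→J4→TankA→Out: bottleneck 8, flow now 8.
Augment Res→J5→J4→J3→Out: bottleneck 2, flow now 10.
Augment Res→J1→J4→J3→Out: bottleneck 8, flow now 18.
Augment Res→J1→J4→TankB→Out: bottleneck 5, flow now 23.
No augmenting path remains; maximum flow = 23.
In the residual graph, reachable from Res: {Res}.
Min-cut edges: Res→J5 (10), Res→J1 (13); capacity 10 + 13 = 23.
This cut is saturated, so no flow can exceed 23.

23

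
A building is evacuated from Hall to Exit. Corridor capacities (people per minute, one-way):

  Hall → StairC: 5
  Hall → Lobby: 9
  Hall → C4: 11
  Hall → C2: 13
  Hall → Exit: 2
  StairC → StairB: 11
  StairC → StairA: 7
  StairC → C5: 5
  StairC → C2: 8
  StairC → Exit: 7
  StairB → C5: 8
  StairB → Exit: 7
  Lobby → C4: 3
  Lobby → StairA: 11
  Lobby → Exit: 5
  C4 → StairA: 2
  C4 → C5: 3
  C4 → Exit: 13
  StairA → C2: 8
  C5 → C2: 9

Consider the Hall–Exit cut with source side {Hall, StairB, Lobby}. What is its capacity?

Edges leaving {Hall, StairB, Lobby}: Hall→StairC (5), Hall→C4 (11), Hall→C2 (13), Hall→Exit (2), StairB→C5 (8), StairB→Exit (7), Lobby→C4 (3), Lobby→StairA (11), Lobby→Exit (5).
Cut capacity = 5 + 11 + 13 + 2 + 8 + 7 + 3 + 11 + 5 = 65.

65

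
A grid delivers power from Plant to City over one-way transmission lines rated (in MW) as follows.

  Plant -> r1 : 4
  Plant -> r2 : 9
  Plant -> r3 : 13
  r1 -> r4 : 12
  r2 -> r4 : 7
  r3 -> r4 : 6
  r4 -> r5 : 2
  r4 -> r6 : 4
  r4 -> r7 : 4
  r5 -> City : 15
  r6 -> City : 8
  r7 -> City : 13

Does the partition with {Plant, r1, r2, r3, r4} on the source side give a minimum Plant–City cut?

Given cut capacity: 2 + 4 + 4 = 10.
Augment Plant→r1→r4→r5→City: bottleneck 2, flow now 2.
Augment Plant→r1→r4→r6→City: bottleneck 2, flow now 4.
Augment Plant→r2→r4→r6→City: bottleneck 2, flow now 6.
Augment Plant→r2→r4→r7→City: bottleneck 4, flow now 10.
No augmenting path remains; maximum flow = 10.
Cut capacity 10 equals the max flow, so it is a minimum cut.

Yes — it is a minimum cut (capacity 10).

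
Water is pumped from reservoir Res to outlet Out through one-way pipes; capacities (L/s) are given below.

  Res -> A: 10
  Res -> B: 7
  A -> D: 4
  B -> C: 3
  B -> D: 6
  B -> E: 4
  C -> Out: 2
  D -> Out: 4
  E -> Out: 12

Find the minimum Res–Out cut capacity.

Augment Res→A→D→Out: bottleneck 4, flow now 4.
Augment Res→B→C→Out: bottleneck 2, flow now 6.
Augment Res→B→E→Out: bottleneck 4, flow now 10.
No augmenting path remains; maximum flow = 10.
By max-flow min-cut, the minimum cut capacity equals the max flow.
In the residual graph, reachable from Res: {Res, A, B, C, D}.
Min-cut edges: B→E (4), C→Out (2), D→Out (4); capacity 4 + 2 + 4 = 10.

10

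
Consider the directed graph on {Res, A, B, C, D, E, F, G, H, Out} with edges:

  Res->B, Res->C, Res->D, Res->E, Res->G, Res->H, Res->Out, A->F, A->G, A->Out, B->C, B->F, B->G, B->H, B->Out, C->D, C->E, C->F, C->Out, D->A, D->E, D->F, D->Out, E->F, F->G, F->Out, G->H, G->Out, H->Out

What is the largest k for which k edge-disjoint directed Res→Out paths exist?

Assign every edge capacity 1; by Menger, the answer equals the max flow.
Path Res→Out (+1); total 1.
Path Res→B→Out (+1); total 2.
Path Res→C→Out (+1); total 3.
Path Res→D→Out (+1); total 4.
Path Res→G→Out (+1); total 5.
Path Res→H→Out (+1); total 6.
Path Res→E→F→Out (+1); total 7.
No residual Res→Out path; max flow = 7.
Certifying cut of size 7: {Res→B, Res→C, Res→D, Res→E, Res→G, Res→H, Res→Out}.

7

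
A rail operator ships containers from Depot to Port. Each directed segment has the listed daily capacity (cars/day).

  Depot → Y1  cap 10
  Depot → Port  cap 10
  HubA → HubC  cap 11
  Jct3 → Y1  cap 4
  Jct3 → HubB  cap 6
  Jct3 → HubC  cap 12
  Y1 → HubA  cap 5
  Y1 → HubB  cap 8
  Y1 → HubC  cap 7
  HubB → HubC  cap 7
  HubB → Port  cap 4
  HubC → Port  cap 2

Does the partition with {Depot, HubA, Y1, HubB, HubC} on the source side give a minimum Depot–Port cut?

Given cut capacity: 10 + 4 + 2 = 16.
Augment Depot→Port: bottleneck 10, flow now 10.
Augment Depot→Y1→HubB→Port: bottleneck 4, flow now 14.
Augment Depot→Y1→HubC→Port: bottleneck 2, flow now 16.
No augmenting path remains; maximum flow = 16.
Cut capacity 16 equals the max flow, so it is a minimum cut.

Yes — it is a minimum cut (capacity 16).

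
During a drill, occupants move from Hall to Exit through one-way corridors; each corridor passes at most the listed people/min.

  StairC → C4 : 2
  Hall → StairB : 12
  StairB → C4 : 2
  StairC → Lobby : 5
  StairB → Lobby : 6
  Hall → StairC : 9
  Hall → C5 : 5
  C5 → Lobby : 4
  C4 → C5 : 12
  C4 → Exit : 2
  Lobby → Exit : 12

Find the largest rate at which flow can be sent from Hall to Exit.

14

Augment Hall→StairB→Lobby→Exit: bottleneck 6, flow now 6.
Augment Hall→StairB→C4→Exit: bottleneck 2, flow now 8.
Augment Hall→StairC→Lobby→Exit: bottleneck 5, flow now 13.
Augment Hall→C5→Lobby→Exit: bottleneck 1, flow now 14.
No augmenting path remains; maximum flow = 14.
In the residual graph, reachable from Hall: {Hall, StairB, StairC, C5, Lobby, C4}.
Min-cut edges: Lobby→Exit (12), C4→Exit (2); capacity 12 + 2 = 14.
This cut is saturated, so no flow can exceed 14.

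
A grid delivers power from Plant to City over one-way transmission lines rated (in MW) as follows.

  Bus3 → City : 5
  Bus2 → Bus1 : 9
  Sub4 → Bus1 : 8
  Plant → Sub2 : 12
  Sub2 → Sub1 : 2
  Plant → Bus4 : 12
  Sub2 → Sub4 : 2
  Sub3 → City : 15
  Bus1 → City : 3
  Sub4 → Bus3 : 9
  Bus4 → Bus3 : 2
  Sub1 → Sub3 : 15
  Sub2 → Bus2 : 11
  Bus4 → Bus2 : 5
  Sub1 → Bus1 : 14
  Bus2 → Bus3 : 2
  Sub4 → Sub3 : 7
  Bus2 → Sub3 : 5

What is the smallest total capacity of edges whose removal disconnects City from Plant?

16

Augment Plant→Bus4→Bus3→City: bottleneck 2, flow now 2.
Augment Plant→Bus4→Bus2→Bus1→City: bottleneck 3, flow now 5.
Augment Plant→Bus4→Bus2→Bus3→City: bottleneck 2, flow now 7.
Augment Plant→Sub2→Bus2→Sub3→City: bottleneck 5, flow now 12.
Augment Plant→Sub2→Sub1→Sub3→City: bottleneck 2, flow now 14.
Augment Plant→Sub2→Sub4→Bus3→City: bottleneck 1, flow now 15.
Augment Plant→Sub2→Sub4→Sub3→City: bottleneck 1, flow now 16.
No augmenting path remains; maximum flow = 16.
By max-flow min-cut, the minimum cut capacity equals the max flow.
In the residual graph, reachable from Plant: {Plant, Bus4, Sub2, Bus2, Bus1}.
Min-cut edges: Bus4→Bus3 (2), Sub2→Sub1 (2), Sub2→Sub4 (2), Bus2→Bus3 (2), Bus2→Sub3 (5), Bus1→City (3); capacity 2 + 2 + 2 + 2 + 5 + 3 = 16.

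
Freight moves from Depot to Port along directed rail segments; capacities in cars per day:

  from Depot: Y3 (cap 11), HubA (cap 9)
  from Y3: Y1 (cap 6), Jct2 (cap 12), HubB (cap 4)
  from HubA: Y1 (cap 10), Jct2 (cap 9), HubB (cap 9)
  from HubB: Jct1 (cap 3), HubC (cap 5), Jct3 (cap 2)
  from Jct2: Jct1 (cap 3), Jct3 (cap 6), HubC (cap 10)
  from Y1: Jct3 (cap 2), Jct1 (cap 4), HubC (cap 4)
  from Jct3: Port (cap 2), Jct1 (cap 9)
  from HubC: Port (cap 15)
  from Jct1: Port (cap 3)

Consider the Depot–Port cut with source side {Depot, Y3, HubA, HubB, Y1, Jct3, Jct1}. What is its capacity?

35

Edges leaving {Depot, Y3, HubA, HubB, Y1, Jct3, Jct1}: Y3→Jct2 (12), HubA→Jct2 (9), HubB→HubC (5), Y1→HubC (4), Jct3→Port (2), Jct1→Port (3).
Cut capacity = 12 + 9 + 5 + 4 + 2 + 3 = 35.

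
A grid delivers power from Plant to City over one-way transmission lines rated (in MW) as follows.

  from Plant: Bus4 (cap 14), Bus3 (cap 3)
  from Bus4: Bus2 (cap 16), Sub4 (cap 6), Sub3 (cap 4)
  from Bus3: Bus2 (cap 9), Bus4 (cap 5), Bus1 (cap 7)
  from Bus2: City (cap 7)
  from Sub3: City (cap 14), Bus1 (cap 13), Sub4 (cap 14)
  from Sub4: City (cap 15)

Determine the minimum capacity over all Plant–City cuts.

Augment Plant→Bus4→Bus2→City: bottleneck 7, flow now 7.
Augment Plant→Bus4→Sub3→City: bottleneck 4, flow now 11.
Augment Plant→Bus4→Sub4→City: bottleneck 3, flow now 14.
Augment Plant→Bus3→Bus4→Sub4→City: bottleneck 3, flow now 17.
No augmenting path remains; maximum flow = 17.
By max-flow min-cut, the minimum cut capacity equals the max flow.
In the residual graph, reachable from Plant: {Plant}.
Min-cut edges: Plant→Bus4 (14), Plant→Bus3 (3); capacity 14 + 3 = 17.

17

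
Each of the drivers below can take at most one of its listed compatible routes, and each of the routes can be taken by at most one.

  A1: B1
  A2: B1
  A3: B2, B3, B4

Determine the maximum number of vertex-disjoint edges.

2

Unit-capacity flow: source→left, listed edges, right→sink; max matching = max flow.
Augmenting path A1→B1 (+1); matched 1.
Augmenting path A3→B2 (+1); matched 2.
No augmenting path remains; maximum matching = 2.
König certificate: {A3, B1} is a vertex cover of size 2 (every listed pair touches it), so no matching can be larger.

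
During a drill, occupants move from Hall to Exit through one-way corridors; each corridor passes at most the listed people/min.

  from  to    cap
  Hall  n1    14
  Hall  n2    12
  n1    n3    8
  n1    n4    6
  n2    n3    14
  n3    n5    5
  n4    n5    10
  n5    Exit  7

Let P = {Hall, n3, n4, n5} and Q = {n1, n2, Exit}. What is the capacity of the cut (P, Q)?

33

Edges leaving {Hall, n3, n4, n5}: Hall→n1 (14), Hall→n2 (12), n5→Exit (7).
Cut capacity = 14 + 12 + 7 = 33.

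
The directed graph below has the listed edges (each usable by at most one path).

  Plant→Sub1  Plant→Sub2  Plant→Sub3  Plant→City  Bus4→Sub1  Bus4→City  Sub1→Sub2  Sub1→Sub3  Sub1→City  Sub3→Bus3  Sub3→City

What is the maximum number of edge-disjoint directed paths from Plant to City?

Assign every edge capacity 1; by Menger, the answer equals the max flow.
Path Plant→City (+1); total 1.
Path Plant→Sub1→City (+1); total 2.
Path Plant→Sub3→City (+1); total 3.
No residual Plant→City path; max flow = 3.
Certifying cut of size 3: {Plant→City, Plant→Sub1, Plant→Sub3}.

3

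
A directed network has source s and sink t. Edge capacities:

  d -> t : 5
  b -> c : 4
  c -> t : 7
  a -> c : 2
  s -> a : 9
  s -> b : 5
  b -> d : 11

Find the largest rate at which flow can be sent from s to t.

7

Augment s→a→c→t: bottleneck 2, flow now 2.
Augment s→b→c→t: bottleneck 4, flow now 6.
Augment s→b→d→t: bottleneck 1, flow now 7.
No augmenting path remains; maximum flow = 7.
In the residual graph, reachable from s: {s, a}.
Min-cut edges: s→b (5), a→c (2); capacity 5 + 2 = 7.
This cut is saturated, so no flow can exceed 7.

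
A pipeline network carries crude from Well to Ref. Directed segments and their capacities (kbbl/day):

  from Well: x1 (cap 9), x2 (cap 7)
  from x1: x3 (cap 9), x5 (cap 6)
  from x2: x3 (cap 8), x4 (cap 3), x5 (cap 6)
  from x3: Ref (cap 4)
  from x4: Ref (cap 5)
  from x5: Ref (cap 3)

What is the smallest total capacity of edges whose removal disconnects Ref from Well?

Augment Well→x1→x3→Ref: bottleneck 4, flow now 4.
Augment Well→x1→x5→Ref: bottleneck 3, flow now 7.
Augment Well→x2→x4→Ref: bottleneck 3, flow now 10.
No augmenting path remains; maximum flow = 10.
By max-flow min-cut, the minimum cut capacity equals the max flow.
In the residual graph, reachable from Well: {Well, x1, x2, x3, x5}.
Min-cut edges: x2→x4 (3), x3→Ref (4), x5→Ref (3); capacity 3 + 4 + 3 = 10.

10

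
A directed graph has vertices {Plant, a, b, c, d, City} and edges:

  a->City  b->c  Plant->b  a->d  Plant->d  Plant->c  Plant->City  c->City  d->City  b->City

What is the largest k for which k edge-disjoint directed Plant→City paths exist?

4

Assign every edge capacity 1; by Menger, the answer equals the max flow.
Path Plant→City (+1); total 1.
Path Plant→b→City (+1); total 2.
Path Plant→c→City (+1); total 3.
Path Plant→d→City (+1); total 4.
No residual Plant→City path; max flow = 4.
Certifying cut of size 4: {Plant→City, Plant→b, Plant→c, Plant→d}.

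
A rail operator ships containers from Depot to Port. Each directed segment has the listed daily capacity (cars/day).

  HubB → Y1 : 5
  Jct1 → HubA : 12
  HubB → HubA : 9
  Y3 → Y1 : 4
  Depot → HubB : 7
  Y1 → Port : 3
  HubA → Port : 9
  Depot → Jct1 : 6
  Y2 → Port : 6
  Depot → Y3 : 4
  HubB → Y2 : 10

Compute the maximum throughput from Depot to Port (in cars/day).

16

Augment Depot→Y3→Y1→Port: bottleneck 3, flow now 3.
Augment Depot→Jct1→HubA→Port: bottleneck 6, flow now 9.
Augment Depot→HubB→Y2→Port: bottleneck 6, flow now 15.
Augment Depot→HubB→HubA→Port: bottleneck 1, flow now 16.
No augmenting path remains; maximum flow = 16.
In the residual graph, reachable from Depot: {Depot, Y3, Y1}.
Min-cut edges: Depot→Jct1 (6), Depot→HubB (7), Y1→Port (3); capacity 6 + 7 + 3 = 16.
This cut is saturated, so no flow can exceed 16.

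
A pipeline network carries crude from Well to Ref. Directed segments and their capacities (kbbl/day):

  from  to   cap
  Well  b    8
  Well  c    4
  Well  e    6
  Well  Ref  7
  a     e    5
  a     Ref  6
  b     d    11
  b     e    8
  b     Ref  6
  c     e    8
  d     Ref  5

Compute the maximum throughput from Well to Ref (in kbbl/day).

Augment Well→Ref: bottleneck 7, flow now 7.
Augment Well→b→Ref: bottleneck 6, flow now 13.
Augment Well→b→d→Ref: bottleneck 2, flow now 15.
No augmenting path remains; maximum flow = 15.
In the residual graph, reachable from Well: {Well, c, e}.
Min-cut edges: Well→b (8), Well→Ref (7); capacity 8 + 7 = 15.
This cut is saturated, so no flow can exceed 15.

15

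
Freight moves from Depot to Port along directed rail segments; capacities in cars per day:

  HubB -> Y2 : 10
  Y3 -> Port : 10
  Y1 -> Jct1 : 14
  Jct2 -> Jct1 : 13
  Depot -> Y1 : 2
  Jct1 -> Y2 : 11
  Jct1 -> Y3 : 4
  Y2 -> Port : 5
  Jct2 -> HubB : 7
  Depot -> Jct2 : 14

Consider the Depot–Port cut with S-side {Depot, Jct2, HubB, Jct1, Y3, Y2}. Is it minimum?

No — its capacity is 17, but the minimum cut has capacity 9.

Given cut capacity: 2 + 10 + 5 = 17.
Augment Depot→Y1→Jct1→Y3→Port: bottleneck 2, flow now 2.
Augment Depot→Jct2→HubB→Y2→Port: bottleneck 5, flow now 7.
Augment Depot→Jct2→Jct1→Y3→Port: bottleneck 2, flow now 9.
No augmenting path remains; maximum flow = 9.
In the residual graph, reachable from Depot: {Depot, Y1, Jct2, HubB, Jct1, Y2}.
Min-cut edges: Jct1→Y3 (4), Y2→Port (5); capacity 4 + 5 = 9.
Cut capacity 17 exceeds the max flow 9, so it is not minimum.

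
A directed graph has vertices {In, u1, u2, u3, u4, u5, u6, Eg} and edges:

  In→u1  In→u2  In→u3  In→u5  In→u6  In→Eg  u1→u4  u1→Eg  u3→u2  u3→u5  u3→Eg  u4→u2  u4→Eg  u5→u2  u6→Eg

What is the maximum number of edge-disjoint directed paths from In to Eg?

4

Assign every edge capacity 1; by Menger, the answer equals the max flow.
Path In→Eg (+1); total 1.
Path In→u1→Eg (+1); total 2.
Path In→u3→Eg (+1); total 3.
Path In→u6→Eg (+1); total 4.
No residual In→Eg path; max flow = 4.
Certifying cut of size 4: {In→Eg, In→u1, In→u3, In→u6}.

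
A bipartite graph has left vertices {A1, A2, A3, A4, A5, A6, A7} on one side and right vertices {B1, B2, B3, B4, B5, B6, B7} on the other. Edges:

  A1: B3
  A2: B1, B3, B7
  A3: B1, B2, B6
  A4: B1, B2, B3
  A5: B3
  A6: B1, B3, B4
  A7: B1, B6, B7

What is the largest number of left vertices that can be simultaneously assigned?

6

Unit-capacity flow: source→left, listed edges, right→sink; max matching = max flow.
Augmenting path A1→B3 (+1); matched 1.
Augmenting path A2→B1 (+1); matched 2.
Augmenting path A3→B2 (+1); matched 3.
Augmenting path A6→B4 (+1); matched 4.
Augmenting path A7→B6 (+1); matched 5.
Augmenting path A4→B1→A2→B7 (+1); matched 6.
No augmenting path remains; maximum matching = 6.
König certificate: {A2, A3, A4, A6, A7, B3} is a vertex cover of size 6 (every listed pair touches it), so no matching can be larger.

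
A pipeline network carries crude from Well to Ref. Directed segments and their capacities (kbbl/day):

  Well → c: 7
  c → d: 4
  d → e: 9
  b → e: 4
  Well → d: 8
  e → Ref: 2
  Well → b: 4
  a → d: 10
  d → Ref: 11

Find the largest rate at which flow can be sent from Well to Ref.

13

Augment Well→d→Ref: bottleneck 8, flow now 8.
Augment Well→b→e→Ref: bottleneck 2, flow now 10.
Augment Well→c→d→Ref: bottleneck 3, flow now 13.
No augmenting path remains; maximum flow = 13.
In the residual graph, reachable from Well: {Well, b, c, d, e}.
Min-cut edges: d→Ref (11), e→Ref (2); capacity 11 + 2 = 13.
This cut is saturated, so no flow can exceed 13.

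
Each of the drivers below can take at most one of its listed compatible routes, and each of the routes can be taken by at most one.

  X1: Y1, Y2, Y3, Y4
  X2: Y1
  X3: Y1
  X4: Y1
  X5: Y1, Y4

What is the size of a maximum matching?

3

Unit-capacity flow: source→left, listed edges, right→sink; max matching = max flow.
Augmenting path X1→Y1 (+1); matched 1.
Augmenting path X5→Y4 (+1); matched 2.
Augmenting path X2→Y1→X1→Y2 (+1); matched 3.
No augmenting path remains; maximum matching = 3.
König certificate: {X1, X5, Y1} is a vertex cover of size 3 (every listed pair touches it), so no matching can be larger.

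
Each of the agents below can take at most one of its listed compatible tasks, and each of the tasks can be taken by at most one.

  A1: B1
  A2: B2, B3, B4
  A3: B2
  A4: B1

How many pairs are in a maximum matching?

3

Unit-capacity flow: source→left, listed edges, right→sink; max matching = max flow.
Augmenting path A1→B1 (+1); matched 1.
Augmenting path A2→B2 (+1); matched 2.
Augmenting path A3→B2→A2→B3 (+1); matched 3.
No augmenting path remains; maximum matching = 3.
König certificate: {A2, A3, B1} is a vertex cover of size 3 (every listed pair touches it), so no matching can be larger.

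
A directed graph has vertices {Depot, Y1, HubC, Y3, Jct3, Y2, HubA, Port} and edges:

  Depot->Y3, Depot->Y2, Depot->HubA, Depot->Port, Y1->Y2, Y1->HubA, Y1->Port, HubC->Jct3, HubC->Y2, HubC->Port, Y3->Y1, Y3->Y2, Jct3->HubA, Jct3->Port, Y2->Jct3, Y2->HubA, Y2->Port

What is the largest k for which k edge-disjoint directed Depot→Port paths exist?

3

Assign every edge capacity 1; by Menger, the answer equals the max flow.
Path Depot→Port (+1); total 1.
Path Depot→Y2→Port (+1); total 2.
Path Depot→Y3→Y1→Port (+1); total 3.
No residual Depot→Port path; max flow = 3.
Certifying cut of size 3: {Depot→Port, Depot→Y2, Depot→Y3}.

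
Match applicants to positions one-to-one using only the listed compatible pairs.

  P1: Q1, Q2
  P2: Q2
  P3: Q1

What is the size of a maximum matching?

2

Unit-capacity flow: source→left, listed edges, right→sink; max matching = max flow.
Augmenting path P1→Q1 (+1); matched 1.
Augmenting path P2→Q2 (+1); matched 2.
No augmenting path remains; maximum matching = 2.
König certificate: {Q1, Q2} is a vertex cover of size 2 (every listed pair touches it), so no matching can be larger.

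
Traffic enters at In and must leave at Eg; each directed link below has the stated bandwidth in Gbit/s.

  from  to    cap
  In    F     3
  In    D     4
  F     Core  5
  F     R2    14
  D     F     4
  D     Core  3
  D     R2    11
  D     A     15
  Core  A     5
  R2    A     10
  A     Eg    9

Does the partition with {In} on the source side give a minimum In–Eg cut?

Yes — it is a minimum cut (capacity 7).

Given cut capacity: 3 + 4 = 7.
Augment In→D→A→Eg: bottleneck 4, flow now 4.
Augment In→F→Core→A→Eg: bottleneck 3, flow now 7.
No augmenting path remains; maximum flow = 7.
Cut capacity 7 equals the max flow, so it is a minimum cut.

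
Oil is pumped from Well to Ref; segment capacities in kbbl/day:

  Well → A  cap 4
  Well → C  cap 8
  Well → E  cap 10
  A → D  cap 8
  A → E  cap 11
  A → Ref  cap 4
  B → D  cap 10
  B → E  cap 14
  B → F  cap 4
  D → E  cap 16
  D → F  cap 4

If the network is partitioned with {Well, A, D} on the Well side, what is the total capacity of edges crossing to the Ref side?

Edges leaving {Well, A, D}: Well→C (8), Well→E (10), A→E (11), A→Ref (4), D→E (16), D→F (4).
Cut capacity = 8 + 10 + 11 + 4 + 16 + 4 = 53.

53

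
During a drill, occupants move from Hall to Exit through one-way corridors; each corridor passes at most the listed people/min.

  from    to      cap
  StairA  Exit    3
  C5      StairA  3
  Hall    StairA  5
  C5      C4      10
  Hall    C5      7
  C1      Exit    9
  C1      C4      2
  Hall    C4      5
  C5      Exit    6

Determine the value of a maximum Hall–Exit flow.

9

Augment Hall→C5→Exit: bottleneck 6, flow now 6.
Augment Hall→StairA→Exit: bottleneck 3, flow now 9.
No augmenting path remains; maximum flow = 9.
In the residual graph, reachable from Hall: {Hall, C5, C4, StairA}.
Min-cut edges: C5→Exit (6), StairA→Exit (3); capacity 6 + 3 = 9.
This cut is saturated, so no flow can exceed 9.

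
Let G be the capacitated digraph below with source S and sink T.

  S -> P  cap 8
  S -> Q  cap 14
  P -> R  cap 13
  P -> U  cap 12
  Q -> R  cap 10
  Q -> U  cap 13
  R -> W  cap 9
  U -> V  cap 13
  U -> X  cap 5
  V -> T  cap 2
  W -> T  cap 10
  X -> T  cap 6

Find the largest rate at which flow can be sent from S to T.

16

Augment S→P→R→W→T: bottleneck 8, flow now 8.
Augment S→Q→R→W→T: bottleneck 1, flow now 9.
Augment S→Q→U→V→T: bottleneck 2, flow now 11.
Augment S→Q→U→X→T: bottleneck 5, flow now 16.
No augmenting path remains; maximum flow = 16.
In the residual graph, reachable from S: {S, P, Q, R, U, V}.
Min-cut edges: R→W (9), U→X (5), V→T (2); capacity 9 + 5 + 2 = 16.
This cut is saturated, so no flow can exceed 16.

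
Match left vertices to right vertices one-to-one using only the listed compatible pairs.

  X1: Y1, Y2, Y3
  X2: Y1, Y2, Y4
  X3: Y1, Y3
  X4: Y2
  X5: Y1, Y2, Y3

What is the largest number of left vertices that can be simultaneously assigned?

4

Unit-capacity flow: source→left, listed edges, right→sink; max matching = max flow.
Augmenting path X1→Y1 (+1); matched 1.
Augmenting path X2→Y2 (+1); matched 2.
Augmenting path X3→Y3 (+1); matched 3.
Augmenting path X4→Y2→X2→Y4 (+1); matched 4.
No augmenting path remains; maximum matching = 4.
König certificate: {X2, Y1, Y2, Y3} is a vertex cover of size 4 (every listed pair touches it), so no matching can be larger.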